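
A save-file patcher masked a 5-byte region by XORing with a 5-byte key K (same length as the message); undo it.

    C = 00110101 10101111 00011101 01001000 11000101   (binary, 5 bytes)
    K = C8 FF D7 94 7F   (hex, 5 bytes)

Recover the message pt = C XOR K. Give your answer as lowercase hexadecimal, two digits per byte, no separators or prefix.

fd50cadcba

00110101 xor 11001000 = 11111101
10101111 xor 11111111 = 01010000
00011101 xor 11010111 = 11001010
01001000 xor 10010100 = 11011100
11000101 xor 01111111 = 10111010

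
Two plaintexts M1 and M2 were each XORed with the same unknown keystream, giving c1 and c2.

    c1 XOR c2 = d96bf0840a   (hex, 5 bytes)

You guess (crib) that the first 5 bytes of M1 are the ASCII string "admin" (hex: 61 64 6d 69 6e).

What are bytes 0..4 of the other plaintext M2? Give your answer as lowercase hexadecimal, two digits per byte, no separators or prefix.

b80f9ded64

Since c1 ⊕ c2 = M1 ⊕ M2, XORing with the guessed M1 bytes yields the corresponding M2 bytes: M2 = (c1 ⊕ c2) ⊕ M1.
byte 0: 217 ⊕  97 = 184
byte 1: 107 ⊕ 100 =  15
byte 2: 240 ⊕ 109 = 157
byte 3: 132 ⊕ 105 = 237
byte 4:  10 ⊕ 110 = 100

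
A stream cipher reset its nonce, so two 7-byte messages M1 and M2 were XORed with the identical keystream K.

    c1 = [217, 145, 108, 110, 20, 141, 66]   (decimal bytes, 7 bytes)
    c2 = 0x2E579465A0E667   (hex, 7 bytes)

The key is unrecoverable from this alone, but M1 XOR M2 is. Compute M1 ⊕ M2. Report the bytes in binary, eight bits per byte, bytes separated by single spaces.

11110111 11000110 11111000 00001011 10110100 01101011 00100101

c1 ⊕ c2 = (M1 ⊕ K) ⊕ (M2 ⊕ K) = M1 ⊕ M2 — the shared key cancels under XOR.
byte 0: 11011001 ^ 00101110 = 11110111
byte 1: 10010001 ^ 01010111 = 11000110
byte 2: 01101100 ^ 10010100 = 11111000
byte 3: 01101110 ^ 01100101 = 00001011
byte 4: 00010100 ^ 10100000 = 10110100
byte 5: 10001101 ^ 11100110 = 01101011
byte 6: 01000010 ^ 01100111 = 00100101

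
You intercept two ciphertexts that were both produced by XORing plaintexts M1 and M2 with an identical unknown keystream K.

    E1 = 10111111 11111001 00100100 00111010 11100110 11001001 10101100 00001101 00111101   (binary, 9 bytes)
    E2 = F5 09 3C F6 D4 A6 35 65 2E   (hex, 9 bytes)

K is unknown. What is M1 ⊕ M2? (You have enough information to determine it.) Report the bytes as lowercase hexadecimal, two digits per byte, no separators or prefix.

E1 ⊕ E2 = (M1 ⊕ K) ⊕ (M2 ⊕ K) = M1 ⊕ M2 — the shared key cancels under XOR.
bf ^ f5 = 4a
f9 ^ 09 = f0
24 ^ 3c = 18
3a ^ f6 = cc
e6 ^ d4 = 32
c9 ^ a6 = 6f
ac ^ 35 = 99
0d ^ 65 = 68
3d ^ 2e = 13

4af018cc326f996813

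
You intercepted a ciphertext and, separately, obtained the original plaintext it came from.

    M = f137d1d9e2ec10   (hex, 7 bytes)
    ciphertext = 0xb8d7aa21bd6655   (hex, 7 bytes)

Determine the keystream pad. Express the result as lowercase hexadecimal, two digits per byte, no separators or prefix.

49e07bf85f8a45

Since ciphertext = M ⊕ pad, XORing both sides with M gives pad = M ⊕ ciphertext.
byte 0: 241 ⊕ 184 =  73
byte 1:  55 ⊕ 215 = 224
byte 2: 209 ⊕ 170 = 123
byte 3: 217 ⊕  33 = 248
byte 4: 226 ⊕ 189 =  95
byte 5: 236 ⊕ 102 = 138
byte 6:  16 ⊕  85 =  69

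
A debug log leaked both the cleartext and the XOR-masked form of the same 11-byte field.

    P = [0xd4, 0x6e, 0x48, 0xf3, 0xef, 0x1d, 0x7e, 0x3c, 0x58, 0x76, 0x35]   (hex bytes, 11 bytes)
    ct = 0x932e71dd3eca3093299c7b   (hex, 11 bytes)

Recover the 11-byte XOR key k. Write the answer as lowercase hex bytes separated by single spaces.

Since ct = P ⊕ k, XORing both sides with P gives k = P ⊕ ct.
d4 XOR 93 = 47
6e XOR 2e = 40
48 XOR 71 = 39
f3 XOR dd = 2e
ef XOR 3e = d1
1d XOR ca = d7
7e XOR 30 = 4e
3c XOR 93 = af
58 XOR 29 = 71
76 XOR 9c = ea
35 XOR 7b = 4e

47 40 39 2e d1 d7 4e af 71 ea 4e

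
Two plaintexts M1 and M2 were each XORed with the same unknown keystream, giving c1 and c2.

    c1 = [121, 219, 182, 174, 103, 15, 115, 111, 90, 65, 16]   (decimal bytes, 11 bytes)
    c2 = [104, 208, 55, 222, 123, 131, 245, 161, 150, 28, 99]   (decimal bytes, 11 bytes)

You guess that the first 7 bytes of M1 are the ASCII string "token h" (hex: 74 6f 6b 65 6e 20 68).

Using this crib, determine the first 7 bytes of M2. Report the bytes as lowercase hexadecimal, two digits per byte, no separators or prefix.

6564ea1572acee

First, c1 ⊕ c2 = (M1 ⊕ K) ⊕ (M2 ⊕ K) = M1 ⊕ M2, so the key drops out. Then M2 = (M1 ⊕ M2) ⊕ M1 over the first 7 bytes.
byte 0: (79 ⊕ 68) ⊕ 74 = 11 ⊕ 74 = 65
byte 1: (db ⊕ d0) ⊕ 6f = 0b ⊕ 6f = 64
byte 2: (b6 ⊕ 37) ⊕ 6b = 81 ⊕ 6b = ea
byte 3: (ae ⊕ de) ⊕ 65 = 70 ⊕ 65 = 15
byte 4: (67 ⊕ 7b) ⊕ 6e = 1c ⊕ 6e = 72
byte 5: (0f ⊕ 83) ⊕ 20 = 8c ⊕ 20 = ac
byte 6: (73 ⊕ f5) ⊕ 68 = 86 ⊕ 68 = ee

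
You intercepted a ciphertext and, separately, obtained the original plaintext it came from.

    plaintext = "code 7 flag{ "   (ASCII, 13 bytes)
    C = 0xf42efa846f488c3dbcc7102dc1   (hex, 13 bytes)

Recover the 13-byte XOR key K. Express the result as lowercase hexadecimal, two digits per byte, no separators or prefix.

97419ee14f7fac5bd0a67756e1

Since C = plaintext ⊕ K, XORing both sides with plaintext gives K = plaintext ⊕ C.
byte 0: 63 ^ f4 = 97
byte 1: 6f ^ 2e = 41
byte 2: 64 ^ fa = 9e
byte 3: 65 ^ 84 = e1
byte 4: 20 ^ 6f = 4f
byte 5: 37 ^ 48 = 7f
byte 6: 20 ^ 8c = ac
byte 7: 66 ^ 3d = 5b
byte 8: 6c ^ bc = d0
byte 9: 61 ^ c7 = a6
byte 10: 67 ^ 10 = 77
byte 11: 7b ^ 2d = 56
byte 12: 20 ^ c1 = e1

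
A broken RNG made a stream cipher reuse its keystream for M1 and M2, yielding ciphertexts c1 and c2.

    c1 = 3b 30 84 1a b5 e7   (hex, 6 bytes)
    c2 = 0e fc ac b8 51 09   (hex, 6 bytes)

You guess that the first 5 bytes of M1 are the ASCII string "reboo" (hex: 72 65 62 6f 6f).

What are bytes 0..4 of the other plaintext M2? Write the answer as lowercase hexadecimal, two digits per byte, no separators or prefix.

47a94acd8b

First, c1 ⊕ c2 = (M1 ⊕ K) ⊕ (M2 ⊕ K) = M1 ⊕ M2, so the key drops out. Then M2 = (M1 ⊕ M2) ⊕ M1 over the first 5 bytes.
byte 0: (3b XOR 0e) XOR 72 = 35 XOR 72 = 47
byte 1: (30 XOR fc) XOR 65 = cc XOR 65 = a9
byte 2: (84 XOR ac) XOR 62 = 28 XOR 62 = 4a
byte 3: (1a XOR b8) XOR 6f = a2 XOR 6f = cd
byte 4: (b5 XOR 51) XOR 6f = e4 XOR 6f = 8b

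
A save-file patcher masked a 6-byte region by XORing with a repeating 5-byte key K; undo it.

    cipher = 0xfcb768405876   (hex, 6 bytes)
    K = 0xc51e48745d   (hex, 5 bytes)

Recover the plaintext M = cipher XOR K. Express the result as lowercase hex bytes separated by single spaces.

39 a9 20 34 05 b3

The 5-byte key repeats, so the effective keystream is c5 1e 48 74 5d c5.
byte 0: fc XOR c5 = 39
byte 1: b7 XOR 1e = a9
byte 2: 68 XOR 48 = 20
byte 3: 40 XOR 74 = 34
byte 4: 58 XOR 5d = 05
byte 5: 76 XOR c5 = b3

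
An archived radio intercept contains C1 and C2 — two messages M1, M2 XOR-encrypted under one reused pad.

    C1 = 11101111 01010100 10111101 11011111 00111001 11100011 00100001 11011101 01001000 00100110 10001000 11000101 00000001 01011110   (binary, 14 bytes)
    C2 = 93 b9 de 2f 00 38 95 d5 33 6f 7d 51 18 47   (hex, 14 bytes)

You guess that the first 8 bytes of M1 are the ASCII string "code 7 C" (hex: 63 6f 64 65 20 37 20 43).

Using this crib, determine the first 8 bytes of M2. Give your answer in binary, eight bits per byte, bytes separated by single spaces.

First, C1 ⊕ C2 = (M1 ⊕ K) ⊕ (M2 ⊕ K) = M1 ⊕ M2, so the key drops out. Then M2 = (M1 ⊕ M2) ⊕ M1 over the first 8 bytes.
byte 0: (ef xor 93) xor 63 = 7c xor 63 = 1f
byte 1: (54 xor b9) xor 6f = ed xor 6f = 82
byte 2: (bd xor de) xor 64 = 63 xor 64 = 07
byte 3: (df xor 2f) xor 65 = f0 xor 65 = 95
byte 4: (39 xor 00) xor 20 = 39 xor 20 = 19
byte 5: (e3 xor 38) xor 37 = db xor 37 = ec
byte 6: (21 xor 95) xor 20 = b4 xor 20 = 94
byte 7: (dd xor d5) xor 43 = 08 xor 43 = 4b

00011111 10000010 00000111 10010101 00011001 11101100 10010100 01001011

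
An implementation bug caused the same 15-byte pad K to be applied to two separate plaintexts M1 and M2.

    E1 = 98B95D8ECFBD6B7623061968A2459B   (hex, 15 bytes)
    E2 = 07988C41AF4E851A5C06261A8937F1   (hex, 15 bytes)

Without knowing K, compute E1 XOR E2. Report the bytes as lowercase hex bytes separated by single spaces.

E1 ⊕ E2 = (M1 ⊕ K) ⊕ (M2 ⊕ K) = M1 ⊕ M2 — the shared key cancels under XOR.
98 xor 07 = 9f
b9 xor 98 = 21
5d xor 8c = d1
8e xor 41 = cf
cf xor af = 60
bd xor 4e = f3
6b xor 85 = ee
76 xor 1a = 6c
23 xor 5c = 7f
06 xor 06 = 00
19 xor 26 = 3f
68 xor 1a = 72
a2 xor 89 = 2b
45 xor 37 = 72
9b xor f1 = 6a

9f 21 d1 cf 60 f3 ee 6c 7f 00 3f 72 2b 72 6a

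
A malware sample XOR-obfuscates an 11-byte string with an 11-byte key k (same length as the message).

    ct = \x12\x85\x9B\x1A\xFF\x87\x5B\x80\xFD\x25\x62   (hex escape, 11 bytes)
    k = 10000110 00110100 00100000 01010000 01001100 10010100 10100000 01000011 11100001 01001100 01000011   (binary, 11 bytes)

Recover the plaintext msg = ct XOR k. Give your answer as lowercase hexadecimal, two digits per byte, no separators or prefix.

94b1bb4ab313fbc31c6921

XOR is its own inverse, so applying the key byte-wise gives the result directly.
12 ⊕ 86 = 94
85 ⊕ 34 = b1
9b ⊕ 20 = bb
1a ⊕ 50 = 4a
ff ⊕ 4c = b3
87 ⊕ 94 = 13
5b ⊕ a0 = fb
80 ⊕ 43 = c3
fd ⊕ e1 = 1c
25 ⊕ 4c = 69
62 ⊕ 43 = 21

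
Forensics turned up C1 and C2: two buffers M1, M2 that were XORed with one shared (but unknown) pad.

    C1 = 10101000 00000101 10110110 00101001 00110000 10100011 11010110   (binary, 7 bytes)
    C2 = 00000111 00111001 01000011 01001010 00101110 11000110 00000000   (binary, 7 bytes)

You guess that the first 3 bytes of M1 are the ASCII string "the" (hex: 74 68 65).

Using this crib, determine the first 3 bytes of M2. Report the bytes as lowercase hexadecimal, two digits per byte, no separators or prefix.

First, C1 ⊕ C2 = (M1 ⊕ K) ⊕ (M2 ⊕ K) = M1 ⊕ M2, so the key drops out. Then M2 = (M1 ⊕ M2) ⊕ M1 over the first 3 bytes.
byte 0: (a8 xor 07) xor 74 = af xor 74 = db
byte 1: (05 xor 39) xor 68 = 3c xor 68 = 54
byte 2: (b6 xor 43) xor 65 = f5 xor 65 = 90

db5490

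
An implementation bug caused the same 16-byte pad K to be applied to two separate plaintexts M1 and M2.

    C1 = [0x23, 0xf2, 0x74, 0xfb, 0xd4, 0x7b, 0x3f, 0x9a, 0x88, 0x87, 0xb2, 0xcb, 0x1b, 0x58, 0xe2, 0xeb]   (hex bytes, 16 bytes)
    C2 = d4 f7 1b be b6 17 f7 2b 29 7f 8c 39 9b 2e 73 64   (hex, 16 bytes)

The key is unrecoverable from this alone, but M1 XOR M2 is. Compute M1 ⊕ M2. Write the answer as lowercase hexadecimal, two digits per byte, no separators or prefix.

f7056f45626cc8b1a1f83ef28076918f

C1 ⊕ C2 = (M1 ⊕ K) ⊕ (M2 ⊕ K) = M1 ⊕ M2 — the shared key cancels under XOR.
 35 xor 212 = 247
242 xor 247 =   5
116 xor  27 = 111
251 xor 190 =  69
212 xor 182 =  98
123 xor  23 = 108
 63 xor 247 = 200
154 xor  43 = 177
136 xor  41 = 161
135 xor 127 = 248
178 xor 140 =  62
203 xor  57 = 242
 27 xor 155 = 128
 88 xor  46 = 118
226 xor 115 = 145
235 xor 100 = 143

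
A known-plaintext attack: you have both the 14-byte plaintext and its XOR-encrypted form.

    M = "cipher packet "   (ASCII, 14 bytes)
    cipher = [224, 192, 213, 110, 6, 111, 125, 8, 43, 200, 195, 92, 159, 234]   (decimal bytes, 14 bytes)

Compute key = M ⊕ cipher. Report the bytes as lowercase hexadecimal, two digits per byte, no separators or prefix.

Since cipher = M ⊕ key, XORing both sides with M gives key = M ⊕ cipher.
63 ⊕ e0 = 83
69 ⊕ c0 = a9
70 ⊕ d5 = a5
68 ⊕ 6e = 06
65 ⊕ 06 = 63
72 ⊕ 6f = 1d
20 ⊕ 7d = 5d
70 ⊕ 08 = 78
61 ⊕ 2b = 4a
63 ⊕ c8 = ab
6b ⊕ c3 = a8
65 ⊕ 5c = 39
74 ⊕ 9f = eb
20 ⊕ ea = ca

83a9a506631d5d784aaba839ebca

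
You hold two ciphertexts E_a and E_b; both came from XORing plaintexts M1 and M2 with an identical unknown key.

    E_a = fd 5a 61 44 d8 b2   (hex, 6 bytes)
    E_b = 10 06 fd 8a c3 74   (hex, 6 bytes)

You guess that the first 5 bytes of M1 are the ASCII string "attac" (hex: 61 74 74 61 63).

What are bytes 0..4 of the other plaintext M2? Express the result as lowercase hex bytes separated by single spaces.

8c 28 e8 af 78

First, E_a ⊕ E_b = (M1 ⊕ K) ⊕ (M2 ⊕ K) = M1 ⊕ M2, so the key drops out. Then M2 = (M1 ⊕ M2) ⊕ M1 over the first 5 bytes.
byte 0: (fd ⊕ 10) ⊕ 61 = ed ⊕ 61 = 8c
byte 1: (5a ⊕ 06) ⊕ 74 = 5c ⊕ 74 = 28
byte 2: (61 ⊕ fd) ⊕ 74 = 9c ⊕ 74 = e8
byte 3: (44 ⊕ 8a) ⊕ 61 = ce ⊕ 61 = af
byte 4: (d8 ⊕ c3) ⊕ 63 = 1b ⊕ 63 = 78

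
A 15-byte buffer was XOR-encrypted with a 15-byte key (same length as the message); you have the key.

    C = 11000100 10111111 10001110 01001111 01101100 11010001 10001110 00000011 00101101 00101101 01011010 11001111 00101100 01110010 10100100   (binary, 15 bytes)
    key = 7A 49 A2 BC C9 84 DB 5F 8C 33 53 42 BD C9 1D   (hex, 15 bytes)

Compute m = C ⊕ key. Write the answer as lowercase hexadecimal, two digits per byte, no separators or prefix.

bef62cf3a555555ca11e098d91bbb9

XOR is its own inverse, so applying the key byte-wise gives the result directly.
byte 0: c4 ^ 7a = be
byte 1: bf ^ 49 = f6
byte 2: 8e ^ a2 = 2c
byte 3: 4f ^ bc = f3
byte 4: 6c ^ c9 = a5
byte 5: d1 ^ 84 = 55
byte 6: 8e ^ db = 55
byte 7: 03 ^ 5f = 5c
byte 8: 2d ^ 8c = a1
byte 9: 2d ^ 33 = 1e
byte 10: 5a ^ 53 = 09
byte 11: cf ^ 42 = 8d
byte 12: 2c ^ bd = 91
byte 13: 72 ^ c9 = bb
byte 14: a4 ^ 1d = b9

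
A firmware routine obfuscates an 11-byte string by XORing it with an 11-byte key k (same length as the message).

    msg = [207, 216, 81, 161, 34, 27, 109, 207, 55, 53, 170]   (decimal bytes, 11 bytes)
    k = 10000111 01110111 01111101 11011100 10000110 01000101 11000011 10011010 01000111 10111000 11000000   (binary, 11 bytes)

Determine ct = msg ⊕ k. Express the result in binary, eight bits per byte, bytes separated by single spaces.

XOR is its own inverse, so applying the key byte-wise gives the result directly.
cf xor 87 = 48
d8 xor 77 = af
51 xor 7d = 2c
a1 xor dc = 7d
22 xor 86 = a4
1b xor 45 = 5e
6d xor c3 = ae
cf xor 9a = 55
37 xor 47 = 70
35 xor b8 = 8d
aa xor c0 = 6a

01001000 10101111 00101100 01111101 10100100 01011110 10101110 01010101 01110000 10001101 01101010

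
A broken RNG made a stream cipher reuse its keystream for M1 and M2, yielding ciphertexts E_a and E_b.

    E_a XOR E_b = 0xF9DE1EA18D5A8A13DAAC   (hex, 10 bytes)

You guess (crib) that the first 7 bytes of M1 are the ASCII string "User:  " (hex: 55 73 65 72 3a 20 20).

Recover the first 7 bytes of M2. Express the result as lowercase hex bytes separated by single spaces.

ac ad 7b d3 b7 7a aa

Since E_a ⊕ E_b = M1 ⊕ M2, XORing with the guessed M1 bytes yields the corresponding M2 bytes: M2 = (E_a ⊕ E_b) ⊕ M1.
f9 ⊕ 55 = ac
de ⊕ 73 = ad
1e ⊕ 65 = 7b
a1 ⊕ 72 = d3
8d ⊕ 3a = b7
5a ⊕ 20 = 7a
8a ⊕ 20 = aa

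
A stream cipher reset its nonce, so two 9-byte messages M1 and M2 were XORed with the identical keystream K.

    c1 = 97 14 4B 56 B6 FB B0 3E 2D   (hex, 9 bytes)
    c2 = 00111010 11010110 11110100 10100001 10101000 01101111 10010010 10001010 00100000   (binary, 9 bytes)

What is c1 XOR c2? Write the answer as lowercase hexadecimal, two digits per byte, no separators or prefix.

c1 ⊕ c2 = (M1 ⊕ K) ⊕ (M2 ⊕ K) = M1 ⊕ M2 — the shared key cancels under XOR.
97 ^ 3a = ad
14 ^ d6 = c2
4b ^ f4 = bf
56 ^ a1 = f7
b6 ^ a8 = 1e
fb ^ 6f = 94
b0 ^ 92 = 22
3e ^ 8a = b4
2d ^ 20 = 0d

adc2bff71e9422b40d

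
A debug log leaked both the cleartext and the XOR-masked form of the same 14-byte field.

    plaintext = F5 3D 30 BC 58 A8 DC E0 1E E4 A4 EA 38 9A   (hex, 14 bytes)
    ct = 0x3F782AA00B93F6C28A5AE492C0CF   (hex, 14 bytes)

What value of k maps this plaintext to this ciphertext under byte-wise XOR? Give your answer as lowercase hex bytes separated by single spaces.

Since ct = plaintext ⊕ k, XORing both sides with plaintext gives k = plaintext ⊕ ct.
f5 ⊕ 3f = ca
3d ⊕ 78 = 45
30 ⊕ 2a = 1a
bc ⊕ a0 = 1c
58 ⊕ 0b = 53
a8 ⊕ 93 = 3b
dc ⊕ f6 = 2a
e0 ⊕ c2 = 22
1e ⊕ 8a = 94
e4 ⊕ 5a = be
a4 ⊕ e4 = 40
ea ⊕ 92 = 78
38 ⊕ c0 = f8
9a ⊕ cf = 55

ca 45 1a 1c 53 3b 2a 22 94 be 40 78 f8 55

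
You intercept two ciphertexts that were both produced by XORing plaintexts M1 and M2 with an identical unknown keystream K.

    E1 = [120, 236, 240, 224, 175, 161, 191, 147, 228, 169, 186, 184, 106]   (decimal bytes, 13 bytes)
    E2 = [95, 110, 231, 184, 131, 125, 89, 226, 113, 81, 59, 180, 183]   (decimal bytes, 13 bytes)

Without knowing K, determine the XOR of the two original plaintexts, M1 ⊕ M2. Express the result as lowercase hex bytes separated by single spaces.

E1 ⊕ E2 = (M1 ⊕ K) ⊕ (M2 ⊕ K) = M1 ⊕ M2 — the shared key cancels under XOR.
120 xor  95 =  39
236 xor 110 = 130
240 xor 231 =  23
224 xor 184 =  88
175 xor 131 =  44
161 xor 125 = 220
191 xor  89 = 230
147 xor 226 = 113
228 xor 113 = 149
169 xor  81 = 248
186 xor  59 = 129
184 xor 180 =  12
106 xor 183 = 221

27 82 17 58 2c dc e6 71 95 f8 81 0c dd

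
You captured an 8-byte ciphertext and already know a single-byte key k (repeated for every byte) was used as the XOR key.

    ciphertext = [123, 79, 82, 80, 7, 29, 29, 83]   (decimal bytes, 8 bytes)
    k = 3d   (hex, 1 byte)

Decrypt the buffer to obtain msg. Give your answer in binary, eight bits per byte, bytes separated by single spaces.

01000110 01110010 01101111 01101101 00111010 00100000 00100000 01101110

The 1-byte key repeats, so the effective keystream is 3d 3d 3d 3d 3d 3d 3d 3d.
byte 0: 7b ⊕ 3d = 46
byte 1: 4f ⊕ 3d = 72
byte 2: 52 ⊕ 3d = 6f
byte 3: 50 ⊕ 3d = 6d
byte 4: 07 ⊕ 3d = 3a
byte 5: 1d ⊕ 3d = 20
byte 6: 1d ⊕ 3d = 20
byte 7: 53 ⊕ 3d = 6e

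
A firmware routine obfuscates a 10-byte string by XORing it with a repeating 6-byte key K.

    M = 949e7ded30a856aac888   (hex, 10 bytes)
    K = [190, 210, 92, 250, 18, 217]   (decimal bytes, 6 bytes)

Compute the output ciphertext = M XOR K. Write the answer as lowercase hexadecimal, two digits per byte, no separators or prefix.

The 6-byte key repeats, so the effective keystream is be d2 5c fa 12 d9 be d2 5c fa.
byte 0: 94 ^ be = 2a
byte 1: 9e ^ d2 = 4c
byte 2: 7d ^ 5c = 21
byte 3: ed ^ fa = 17
byte 4: 30 ^ 12 = 22
byte 5: a8 ^ d9 = 71
byte 6: 56 ^ be = e8
byte 7: aa ^ d2 = 78
byte 8: c8 ^ 5c = 94
byte 9: 88 ^ fa = 72

2a4c21172271e8789472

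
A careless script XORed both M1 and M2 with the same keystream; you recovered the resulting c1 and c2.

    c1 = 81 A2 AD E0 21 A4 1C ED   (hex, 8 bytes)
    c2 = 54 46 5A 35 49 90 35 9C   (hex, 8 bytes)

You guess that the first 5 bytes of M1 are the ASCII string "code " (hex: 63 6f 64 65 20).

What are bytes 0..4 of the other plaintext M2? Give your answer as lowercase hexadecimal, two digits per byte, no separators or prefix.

b68b93b048

First, c1 ⊕ c2 = (M1 ⊕ K) ⊕ (M2 ⊕ K) = M1 ⊕ M2, so the key drops out. Then M2 = (M1 ⊕ M2) ⊕ M1 over the first 5 bytes.
byte 0: (81 xor 54) xor 63 = d5 xor 63 = b6
byte 1: (a2 xor 46) xor 6f = e4 xor 6f = 8b
byte 2: (ad xor 5a) xor 64 = f7 xor 64 = 93
byte 3: (e0 xor 35) xor 65 = d5 xor 65 = b0
byte 4: (21 xor 49) xor 20 = 68 xor 20 = 48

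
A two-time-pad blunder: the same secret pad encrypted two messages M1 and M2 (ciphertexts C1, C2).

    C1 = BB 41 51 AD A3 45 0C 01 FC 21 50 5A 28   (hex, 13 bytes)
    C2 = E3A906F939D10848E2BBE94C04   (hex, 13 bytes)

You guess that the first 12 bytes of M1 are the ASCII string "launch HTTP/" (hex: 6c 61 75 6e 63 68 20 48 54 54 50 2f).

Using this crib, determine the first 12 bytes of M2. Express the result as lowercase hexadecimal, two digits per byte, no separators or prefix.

First, C1 ⊕ C2 = (M1 ⊕ K) ⊕ (M2 ⊕ K) = M1 ⊕ M2, so the key drops out. Then M2 = (M1 ⊕ M2) ⊕ M1 over the first 12 bytes.
byte 0: (bb ⊕ e3) ⊕ 6c = 58 ⊕ 6c = 34
byte 1: (41 ⊕ a9) ⊕ 61 = e8 ⊕ 61 = 89
byte 2: (51 ⊕ 06) ⊕ 75 = 57 ⊕ 75 = 22
byte 3: (ad ⊕ f9) ⊕ 6e = 54 ⊕ 6e = 3a
byte 4: (a3 ⊕ 39) ⊕ 63 = 9a ⊕ 63 = f9
byte 5: (45 ⊕ d1) ⊕ 68 = 94 ⊕ 68 = fc
byte 6: (0c ⊕ 08) ⊕ 20 = 04 ⊕ 20 = 24
byte 7: (01 ⊕ 48) ⊕ 48 = 49 ⊕ 48 = 01
byte 8: (fc ⊕ e2) ⊕ 54 = 1e ⊕ 54 = 4a
byte 9: (21 ⊕ bb) ⊕ 54 = 9a ⊕ 54 = ce
byte 10: (50 ⊕ e9) ⊕ 50 = b9 ⊕ 50 = e9
byte 11: (5a ⊕ 4c) ⊕ 2f = 16 ⊕ 2f = 39

3489223af9fc24014acee939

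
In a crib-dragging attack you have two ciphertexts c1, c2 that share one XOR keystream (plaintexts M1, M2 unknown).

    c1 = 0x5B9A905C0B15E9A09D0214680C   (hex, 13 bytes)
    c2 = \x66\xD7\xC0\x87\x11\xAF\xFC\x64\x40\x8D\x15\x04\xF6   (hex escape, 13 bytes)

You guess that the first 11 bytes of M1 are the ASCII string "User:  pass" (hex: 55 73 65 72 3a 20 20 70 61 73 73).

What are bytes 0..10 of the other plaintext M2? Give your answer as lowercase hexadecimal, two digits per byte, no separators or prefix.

First, c1 ⊕ c2 = (M1 ⊕ K) ⊕ (M2 ⊕ K) = M1 ⊕ M2, so the key drops out. Then M2 = (M1 ⊕ M2) ⊕ M1 over the first 11 bytes.
byte 0: (5b XOR 66) XOR 55 = 3d XOR 55 = 68
byte 1: (9a XOR d7) XOR 73 = 4d XOR 73 = 3e
byte 2: (90 XOR c0) XOR 65 = 50 XOR 65 = 35
byte 3: (5c XOR 87) XOR 72 = db XOR 72 = a9
byte 4: (0b XOR 11) XOR 3a = 1a XOR 3a = 20
byte 5: (15 XOR af) XOR 20 = ba XOR 20 = 9a
byte 6: (e9 XOR fc) XOR 20 = 15 XOR 20 = 35
byte 7: (a0 XOR 64) XOR 70 = c4 XOR 70 = b4
byte 8: (9d XOR 40) XOR 61 = dd XOR 61 = bc
byte 9: (02 XOR 8d) XOR 73 = 8f XOR 73 = fc
byte 10: (14 XOR 15) XOR 73 = 01 XOR 73 = 72

683e35a9209a35b4bcfc72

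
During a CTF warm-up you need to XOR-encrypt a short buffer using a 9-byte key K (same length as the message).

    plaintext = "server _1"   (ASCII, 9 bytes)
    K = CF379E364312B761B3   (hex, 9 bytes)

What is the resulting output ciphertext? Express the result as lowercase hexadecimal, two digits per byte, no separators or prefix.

bc52ec402660973e82

73 xor cf = bc
65 xor 37 = 52
72 xor 9e = ec
76 xor 36 = 40
65 xor 43 = 26
72 xor 12 = 60
20 xor b7 = 97
5f xor 61 = 3e
31 xor b3 = 82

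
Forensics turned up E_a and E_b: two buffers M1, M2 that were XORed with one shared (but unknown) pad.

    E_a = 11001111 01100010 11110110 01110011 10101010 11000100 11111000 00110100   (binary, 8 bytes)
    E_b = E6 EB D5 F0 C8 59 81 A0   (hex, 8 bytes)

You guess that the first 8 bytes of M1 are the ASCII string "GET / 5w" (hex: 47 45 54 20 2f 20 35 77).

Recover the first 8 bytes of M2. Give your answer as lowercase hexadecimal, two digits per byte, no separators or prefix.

6ecc77a34dbd4ce3

First, E_a ⊕ E_b = (M1 ⊕ K) ⊕ (M2 ⊕ K) = M1 ⊕ M2, so the key drops out. Then M2 = (M1 ⊕ M2) ⊕ M1 over the first 8 bytes.
byte 0: (cf XOR e6) XOR 47 = 29 XOR 47 = 6e
byte 1: (62 XOR eb) XOR 45 = 89 XOR 45 = cc
byte 2: (f6 XOR d5) XOR 54 = 23 XOR 54 = 77
byte 3: (73 XOR f0) XOR 20 = 83 XOR 20 = a3
byte 4: (aa XOR c8) XOR 2f = 62 XOR 2f = 4d
byte 5: (c4 XOR 59) XOR 20 = 9d XOR 20 = bd
byte 6: (f8 XOR 81) XOR 35 = 79 XOR 35 = 4c
byte 7: (34 XOR a0) XOR 77 = 94 XOR 77 = e3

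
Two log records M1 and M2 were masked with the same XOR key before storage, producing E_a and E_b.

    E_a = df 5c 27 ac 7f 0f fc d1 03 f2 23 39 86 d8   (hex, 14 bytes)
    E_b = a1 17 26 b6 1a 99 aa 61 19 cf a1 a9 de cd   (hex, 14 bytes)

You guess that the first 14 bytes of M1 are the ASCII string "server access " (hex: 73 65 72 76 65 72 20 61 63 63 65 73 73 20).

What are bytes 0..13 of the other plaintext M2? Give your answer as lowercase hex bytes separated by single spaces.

First, E_a ⊕ E_b = (M1 ⊕ K) ⊕ (M2 ⊕ K) = M1 ⊕ M2, so the key drops out. Then M2 = (M1 ⊕ M2) ⊕ M1 over the first 14 bytes.
byte 0: (df XOR a1) XOR 73 = 7e XOR 73 = 0d
byte 1: (5c XOR 17) XOR 65 = 4b XOR 65 = 2e
byte 2: (27 XOR 26) XOR 72 = 01 XOR 72 = 73
byte 3: (ac XOR b6) XOR 76 = 1a XOR 76 = 6c
byte 4: (7f XOR 1a) XOR 65 = 65 XOR 65 = 00
byte 5: (0f XOR 99) XOR 72 = 96 XOR 72 = e4
byte 6: (fc XOR aa) XOR 20 = 56 XOR 20 = 76
byte 7: (d1 XOR 61) XOR 61 = b0 XOR 61 = d1
byte 8: (03 XOR 19) XOR 63 = 1a XOR 63 = 79
byte 9: (f2 XOR cf) XOR 63 = 3d XOR 63 = 5e
byte 10: (23 XOR a1) XOR 65 = 82 XOR 65 = e7
byte 11: (39 XOR a9) XOR 73 = 90 XOR 73 = e3
byte 12: (86 XOR de) XOR 73 = 58 XOR 73 = 2b
byte 13: (d8 XOR cd) XOR 20 = 15 XOR 20 = 35

0d 2e 73 6c 00 e4 76 d1 79 5e e7 e3 2b 35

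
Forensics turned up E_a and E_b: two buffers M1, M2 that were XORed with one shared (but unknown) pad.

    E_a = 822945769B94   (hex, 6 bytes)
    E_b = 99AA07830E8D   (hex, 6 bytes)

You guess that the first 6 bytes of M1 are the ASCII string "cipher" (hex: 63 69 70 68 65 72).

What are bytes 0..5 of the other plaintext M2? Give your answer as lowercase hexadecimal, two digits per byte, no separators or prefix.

78ea329df06b

First, E_a ⊕ E_b = (M1 ⊕ K) ⊕ (M2 ⊕ K) = M1 ⊕ M2, so the key drops out. Then M2 = (M1 ⊕ M2) ⊕ M1 over the first 6 bytes.
byte 0: (82 xor 99) xor 63 = 1b xor 63 = 78
byte 1: (29 xor aa) xor 69 = 83 xor 69 = ea
byte 2: (45 xor 07) xor 70 = 42 xor 70 = 32
byte 3: (76 xor 83) xor 68 = f5 xor 68 = 9d
byte 4: (9b xor 0e) xor 65 = 95 xor 65 = f0
byte 5: (94 xor 8d) xor 72 = 19 xor 72 = 6b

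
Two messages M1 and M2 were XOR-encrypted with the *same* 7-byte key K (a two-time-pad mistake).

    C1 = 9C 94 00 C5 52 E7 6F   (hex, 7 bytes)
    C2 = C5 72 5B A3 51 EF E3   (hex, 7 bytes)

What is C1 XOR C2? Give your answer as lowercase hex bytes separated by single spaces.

59 e6 5b 66 03 08 8c

C1 ⊕ C2 = (M1 ⊕ K) ⊕ (M2 ⊕ K) = M1 ⊕ M2 — the shared key cancels under XOR.
10011100 XOR 11000101 = 01011001
10010100 XOR 01110010 = 11100110
00000000 XOR 01011011 = 01011011
11000101 XOR 10100011 = 01100110
01010010 XOR 01010001 = 00000011
11100111 XOR 11101111 = 00001000
01101111 XOR 11100011 = 10001100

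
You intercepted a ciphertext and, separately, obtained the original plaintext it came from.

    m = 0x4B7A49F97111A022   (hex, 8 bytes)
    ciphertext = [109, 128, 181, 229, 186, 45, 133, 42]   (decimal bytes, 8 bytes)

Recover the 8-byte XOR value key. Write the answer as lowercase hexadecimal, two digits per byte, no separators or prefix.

Since ciphertext = m ⊕ key, XORing both sides with m gives key = m ⊕ ciphertext.
4b xor 6d = 26
7a xor 80 = fa
49 xor b5 = fc
f9 xor e5 = 1c
71 xor ba = cb
11 xor 2d = 3c
a0 xor 85 = 25
22 xor 2a = 08

26fafc1ccb3c2508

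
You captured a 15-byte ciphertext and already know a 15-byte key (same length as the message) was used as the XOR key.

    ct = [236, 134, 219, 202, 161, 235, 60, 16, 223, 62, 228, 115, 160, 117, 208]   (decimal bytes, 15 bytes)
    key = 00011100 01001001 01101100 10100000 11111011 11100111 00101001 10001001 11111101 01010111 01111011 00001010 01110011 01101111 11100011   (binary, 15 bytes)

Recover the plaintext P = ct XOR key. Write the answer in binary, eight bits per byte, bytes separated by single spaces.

XOR is its own inverse, so applying the key byte-wise gives the result directly.
byte 0: 236 ⊕  28 = 240
byte 1: 134 ⊕  73 = 207
byte 2: 219 ⊕ 108 = 183
byte 3: 202 ⊕ 160 = 106
byte 4: 161 ⊕ 251 =  90
byte 5: 235 ⊕ 231 =  12
byte 6:  60 ⊕  41 =  21
byte 7:  16 ⊕ 137 = 153
byte 8: 223 ⊕ 253 =  34
byte 9:  62 ⊕  87 = 105
byte 10: 228 ⊕ 123 = 159
byte 11: 115 ⊕  10 = 121
byte 12: 160 ⊕ 115 = 211
byte 13: 117 ⊕ 111 =  26
byte 14: 208 ⊕ 227 =  51

11110000 11001111 10110111 01101010 01011010 00001100 00010101 10011001 00100010 01101001 10011111 01111001 11010011 00011010 00110011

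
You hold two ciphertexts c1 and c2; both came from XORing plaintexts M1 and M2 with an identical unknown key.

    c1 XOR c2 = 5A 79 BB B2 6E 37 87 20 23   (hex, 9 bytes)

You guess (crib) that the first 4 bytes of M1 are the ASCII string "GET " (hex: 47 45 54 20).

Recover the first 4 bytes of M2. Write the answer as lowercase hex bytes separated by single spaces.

1d 3c ef 92

Since c1 ⊕ c2 = M1 ⊕ M2, XORing with the guessed M1 bytes yields the corresponding M2 bytes: M2 = (c1 ⊕ c2) ⊕ M1.
byte 0: 01011010 xor 01000111 = 00011101
byte 1: 01111001 xor 01000101 = 00111100
byte 2: 10111011 xor 01010100 = 11101111
byte 3: 10110010 xor 00100000 = 10010010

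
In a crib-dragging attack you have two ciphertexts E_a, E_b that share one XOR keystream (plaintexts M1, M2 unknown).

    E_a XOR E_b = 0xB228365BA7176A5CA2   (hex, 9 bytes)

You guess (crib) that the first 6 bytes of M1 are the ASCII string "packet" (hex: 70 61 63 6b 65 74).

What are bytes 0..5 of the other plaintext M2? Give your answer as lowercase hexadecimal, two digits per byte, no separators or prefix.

Since E_a ⊕ E_b = M1 ⊕ M2, XORing with the guessed M1 bytes yields the corresponding M2 bytes: M2 = (E_a ⊕ E_b) ⊕ M1.
byte 0: b2 xor 70 = c2
byte 1: 28 xor 61 = 49
byte 2: 36 xor 63 = 55
byte 3: 5b xor 6b = 30
byte 4: a7 xor 65 = c2
byte 5: 17 xor 74 = 63

c2495530c263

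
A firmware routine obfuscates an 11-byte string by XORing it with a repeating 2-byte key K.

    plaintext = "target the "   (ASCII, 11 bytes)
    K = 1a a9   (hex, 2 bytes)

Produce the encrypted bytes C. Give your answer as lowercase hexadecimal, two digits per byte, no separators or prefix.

6ec868ce7fdd3add72cc3a

The 2-byte key repeats, so the effective keystream is 1a a9 1a a9 1a a9 1a a9 1a a9 1a.
byte 0: 74 XOR 1a = 6e
byte 1: 61 XOR a9 = c8
byte 2: 72 XOR 1a = 68
byte 3: 67 XOR a9 = ce
byte 4: 65 XOR 1a = 7f
byte 5: 74 XOR a9 = dd
byte 6: 20 XOR 1a = 3a
byte 7: 74 XOR a9 = dd
byte 8: 68 XOR 1a = 72
byte 9: 65 XOR a9 = cc
byte 10: 20 XOR 1a = 3a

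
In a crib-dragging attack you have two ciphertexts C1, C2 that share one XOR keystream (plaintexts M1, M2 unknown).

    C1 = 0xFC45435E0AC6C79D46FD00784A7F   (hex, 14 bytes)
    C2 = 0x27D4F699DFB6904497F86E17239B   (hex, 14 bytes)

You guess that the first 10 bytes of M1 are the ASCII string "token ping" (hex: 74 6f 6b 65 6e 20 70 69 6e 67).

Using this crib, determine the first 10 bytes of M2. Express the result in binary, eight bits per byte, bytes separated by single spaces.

First, C1 ⊕ C2 = (M1 ⊕ K) ⊕ (M2 ⊕ K) = M1 ⊕ M2, so the key drops out. Then M2 = (M1 ⊕ M2) ⊕ M1 over the first 10 bytes.
byte 0: (fc ⊕ 27) ⊕ 74 = db ⊕ 74 = af
byte 1: (45 ⊕ d4) ⊕ 6f = 91 ⊕ 6f = fe
byte 2: (43 ⊕ f6) ⊕ 6b = b5 ⊕ 6b = de
byte 3: (5e ⊕ 99) ⊕ 65 = c7 ⊕ 65 = a2
byte 4: (0a ⊕ df) ⊕ 6e = d5 ⊕ 6e = bb
byte 5: (c6 ⊕ b6) ⊕ 20 = 70 ⊕ 20 = 50
byte 6: (c7 ⊕ 90) ⊕ 70 = 57 ⊕ 70 = 27
byte 7: (9d ⊕ 44) ⊕ 69 = d9 ⊕ 69 = b0
byte 8: (46 ⊕ 97) ⊕ 6e = d1 ⊕ 6e = bf
byte 9: (fd ⊕ f8) ⊕ 67 = 05 ⊕ 67 = 62

10101111 11111110 11011110 10100010 10111011 01010000 00100111 10110000 10111111 01100010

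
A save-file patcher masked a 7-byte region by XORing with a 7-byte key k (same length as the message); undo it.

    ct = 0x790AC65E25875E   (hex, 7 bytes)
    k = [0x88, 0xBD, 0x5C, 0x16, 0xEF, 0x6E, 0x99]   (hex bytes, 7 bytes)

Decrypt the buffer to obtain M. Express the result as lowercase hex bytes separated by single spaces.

79 ^ 88 = f1
0a ^ bd = b7
c6 ^ 5c = 9a
5e ^ 16 = 48
25 ^ ef = ca
87 ^ 6e = e9
5e ^ 99 = c7

f1 b7 9a 48 ca e9 c7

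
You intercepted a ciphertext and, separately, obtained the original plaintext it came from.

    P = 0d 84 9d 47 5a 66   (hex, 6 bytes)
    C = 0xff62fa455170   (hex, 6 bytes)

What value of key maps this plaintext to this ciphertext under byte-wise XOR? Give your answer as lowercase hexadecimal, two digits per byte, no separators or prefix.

Since C = P ⊕ key, XORing both sides with P gives key = P ⊕ C.
00001101 ⊕ 11111111 = 11110010
10000100 ⊕ 01100010 = 11100110
10011101 ⊕ 11111010 = 01100111
01000111 ⊕ 01000101 = 00000010
01011010 ⊕ 01010001 = 00001011
01100110 ⊕ 01110000 = 00010110

f2e667020b16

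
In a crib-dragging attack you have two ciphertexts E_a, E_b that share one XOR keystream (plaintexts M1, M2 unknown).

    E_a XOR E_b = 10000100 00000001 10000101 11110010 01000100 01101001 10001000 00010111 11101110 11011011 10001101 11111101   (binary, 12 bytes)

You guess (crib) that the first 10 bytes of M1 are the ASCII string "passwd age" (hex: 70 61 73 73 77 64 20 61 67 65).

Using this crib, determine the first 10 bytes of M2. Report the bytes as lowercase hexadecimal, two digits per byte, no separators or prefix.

Since E_a ⊕ E_b = M1 ⊕ M2, XORing with the guessed M1 bytes yields the corresponding M2 bytes: M2 = (E_a ⊕ E_b) ⊕ M1.
84 xor 70 = f4
01 xor 61 = 60
85 xor 73 = f6
f2 xor 73 = 81
44 xor 77 = 33
69 xor 64 = 0d
88 xor 20 = a8
17 xor 61 = 76
ee xor 67 = 89
db xor 65 = be

f460f681330da87689be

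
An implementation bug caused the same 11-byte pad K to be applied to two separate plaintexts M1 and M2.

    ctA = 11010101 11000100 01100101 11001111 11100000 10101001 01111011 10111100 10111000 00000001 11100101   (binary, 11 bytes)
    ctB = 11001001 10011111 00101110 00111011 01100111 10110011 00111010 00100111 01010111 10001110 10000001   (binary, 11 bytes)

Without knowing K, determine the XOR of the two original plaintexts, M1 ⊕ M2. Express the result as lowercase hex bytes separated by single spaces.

ctA ⊕ ctB = (M1 ⊕ K) ⊕ (M2 ⊕ K) = M1 ⊕ M2 — the shared key cancels under XOR.
byte 0: d5 ^ c9 = 1c
byte 1: c4 ^ 9f = 5b
byte 2: 65 ^ 2e = 4b
byte 3: cf ^ 3b = f4
byte 4: e0 ^ 67 = 87
byte 5: a9 ^ b3 = 1a
byte 6: 7b ^ 3a = 41
byte 7: bc ^ 27 = 9b
byte 8: b8 ^ 57 = ef
byte 9: 01 ^ 8e = 8f
byte 10: e5 ^ 81 = 64

1c 5b 4b f4 87 1a 41 9b ef 8f 64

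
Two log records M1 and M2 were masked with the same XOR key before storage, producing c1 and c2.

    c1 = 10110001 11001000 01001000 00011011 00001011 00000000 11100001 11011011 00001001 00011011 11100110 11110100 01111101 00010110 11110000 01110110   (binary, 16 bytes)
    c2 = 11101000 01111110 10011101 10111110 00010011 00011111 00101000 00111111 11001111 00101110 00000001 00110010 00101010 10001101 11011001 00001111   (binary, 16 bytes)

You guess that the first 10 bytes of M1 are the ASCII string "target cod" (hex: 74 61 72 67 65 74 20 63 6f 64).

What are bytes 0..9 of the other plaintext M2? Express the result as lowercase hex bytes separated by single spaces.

First, c1 ⊕ c2 = (M1 ⊕ K) ⊕ (M2 ⊕ K) = M1 ⊕ M2, so the key drops out. Then M2 = (M1 ⊕ M2) ⊕ M1 over the first 10 bytes.
byte 0: (b1 ⊕ e8) ⊕ 74 = 59 ⊕ 74 = 2d
byte 1: (c8 ⊕ 7e) ⊕ 61 = b6 ⊕ 61 = d7
byte 2: (48 ⊕ 9d) ⊕ 72 = d5 ⊕ 72 = a7
byte 3: (1b ⊕ be) ⊕ 67 = a5 ⊕ 67 = c2
byte 4: (0b ⊕ 13) ⊕ 65 = 18 ⊕ 65 = 7d
byte 5: (00 ⊕ 1f) ⊕ 74 = 1f ⊕ 74 = 6b
byte 6: (e1 ⊕ 28) ⊕ 20 = c9 ⊕ 20 = e9
byte 7: (db ⊕ 3f) ⊕ 63 = e4 ⊕ 63 = 87
byte 8: (09 ⊕ cf) ⊕ 6f = c6 ⊕ 6f = a9
byte 9: (1b ⊕ 2e) ⊕ 64 = 35 ⊕ 64 = 51

2d d7 a7 c2 7d 6b e9 87 a9 51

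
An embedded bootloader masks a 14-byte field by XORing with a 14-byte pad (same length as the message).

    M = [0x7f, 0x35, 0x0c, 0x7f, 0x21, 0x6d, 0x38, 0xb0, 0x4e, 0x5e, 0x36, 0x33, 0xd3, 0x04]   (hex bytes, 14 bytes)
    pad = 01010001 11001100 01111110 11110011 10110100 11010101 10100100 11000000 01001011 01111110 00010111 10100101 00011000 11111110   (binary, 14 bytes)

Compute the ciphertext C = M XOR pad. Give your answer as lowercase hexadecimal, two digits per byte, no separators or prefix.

2ef9728c95b89c7005202196cbfa

XOR is its own inverse, so applying the key byte-wise gives the result directly.
byte 0: 7f XOR 51 = 2e
byte 1: 35 XOR cc = f9
byte 2: 0c XOR 7e = 72
byte 3: 7f XOR f3 = 8c
byte 4: 21 XOR b4 = 95
byte 5: 6d XOR d5 = b8
byte 6: 38 XOR a4 = 9c
byte 7: b0 XOR c0 = 70
byte 8: 4e XOR 4b = 05
byte 9: 5e XOR 7e = 20
byte 10: 36 XOR 17 = 21
byte 11: 33 XOR a5 = 96
byte 12: d3 XOR 18 = cb
byte 13: 04 XOR fe = fa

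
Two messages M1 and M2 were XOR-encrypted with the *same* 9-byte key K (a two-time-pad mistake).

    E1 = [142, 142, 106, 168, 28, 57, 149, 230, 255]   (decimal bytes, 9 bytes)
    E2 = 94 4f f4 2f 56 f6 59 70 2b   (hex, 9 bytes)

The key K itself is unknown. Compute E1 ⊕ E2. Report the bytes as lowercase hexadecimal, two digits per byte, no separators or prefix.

1ac19e874acfcc96d4

E1 ⊕ E2 = (M1 ⊕ K) ⊕ (M2 ⊕ K) = M1 ⊕ M2 — the shared key cancels under XOR.
byte 0: 8e xor 94 = 1a
byte 1: 8e xor 4f = c1
byte 2: 6a xor f4 = 9e
byte 3: a8 xor 2f = 87
byte 4: 1c xor 56 = 4a
byte 5: 39 xor f6 = cf
byte 6: 95 xor 59 = cc
byte 7: e6 xor 70 = 96
byte 8: ff xor 2b = d4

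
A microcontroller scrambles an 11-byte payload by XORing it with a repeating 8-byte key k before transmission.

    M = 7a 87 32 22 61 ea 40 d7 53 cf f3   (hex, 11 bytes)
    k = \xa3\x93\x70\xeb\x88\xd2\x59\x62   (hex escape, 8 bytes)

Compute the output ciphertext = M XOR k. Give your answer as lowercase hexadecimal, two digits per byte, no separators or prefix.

The 8-byte key repeats, so the effective keystream is a3 93 70 eb 88 d2 59 62 a3 93 70.
byte 0: 7a ⊕ a3 = d9
byte 1: 87 ⊕ 93 = 14
byte 2: 32 ⊕ 70 = 42
byte 3: 22 ⊕ eb = c9
byte 4: 61 ⊕ 88 = e9
byte 5: ea ⊕ d2 = 38
byte 6: 40 ⊕ 59 = 19
byte 7: d7 ⊕ 62 = b5
byte 8: 53 ⊕ a3 = f0
byte 9: cf ⊕ 93 = 5c
byte 10: f3 ⊕ 70 = 83

d91442c9e93819b5f05c83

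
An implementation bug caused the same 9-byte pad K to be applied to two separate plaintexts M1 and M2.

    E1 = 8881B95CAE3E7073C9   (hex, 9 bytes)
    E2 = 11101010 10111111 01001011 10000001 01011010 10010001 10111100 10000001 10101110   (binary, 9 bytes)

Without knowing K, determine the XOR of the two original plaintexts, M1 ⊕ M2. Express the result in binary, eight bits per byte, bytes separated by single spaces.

E1 ⊕ E2 = (M1 ⊕ K) ⊕ (M2 ⊕ K) = M1 ⊕ M2 — the shared key cancels under XOR.
byte 0: 88 ⊕ ea = 62
byte 1: 81 ⊕ bf = 3e
byte 2: b9 ⊕ 4b = f2
byte 3: 5c ⊕ 81 = dd
byte 4: ae ⊕ 5a = f4
byte 5: 3e ⊕ 91 = af
byte 6: 70 ⊕ bc = cc
byte 7: 73 ⊕ 81 = f2
byte 8: c9 ⊕ ae = 67

01100010 00111110 11110010 11011101 11110100 10101111 11001100 11110010 01100111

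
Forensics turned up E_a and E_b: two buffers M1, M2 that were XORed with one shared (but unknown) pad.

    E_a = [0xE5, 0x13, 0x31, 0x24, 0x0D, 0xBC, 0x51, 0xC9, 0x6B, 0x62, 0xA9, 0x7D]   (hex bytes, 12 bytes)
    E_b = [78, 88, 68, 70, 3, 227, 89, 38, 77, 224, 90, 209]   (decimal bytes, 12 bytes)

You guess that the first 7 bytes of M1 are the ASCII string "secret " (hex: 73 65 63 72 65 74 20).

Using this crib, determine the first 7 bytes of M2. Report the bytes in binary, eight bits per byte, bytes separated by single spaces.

11011000 00101110 00010110 00010000 01101011 00101011 00101000

First, E_a ⊕ E_b = (M1 ⊕ K) ⊕ (M2 ⊕ K) = M1 ⊕ M2, so the key drops out. Then M2 = (M1 ⊕ M2) ⊕ M1 over the first 7 bytes.
byte 0: (e5 ^ 4e) ^ 73 = ab ^ 73 = d8
byte 1: (13 ^ 58) ^ 65 = 4b ^ 65 = 2e
byte 2: (31 ^ 44) ^ 63 = 75 ^ 63 = 16
byte 3: (24 ^ 46) ^ 72 = 62 ^ 72 = 10
byte 4: (0d ^ 03) ^ 65 = 0e ^ 65 = 6b
byte 5: (bc ^ e3) ^ 74 = 5f ^ 74 = 2b
byte 6: (51 ^ 59) ^ 20 = 08 ^ 20 = 28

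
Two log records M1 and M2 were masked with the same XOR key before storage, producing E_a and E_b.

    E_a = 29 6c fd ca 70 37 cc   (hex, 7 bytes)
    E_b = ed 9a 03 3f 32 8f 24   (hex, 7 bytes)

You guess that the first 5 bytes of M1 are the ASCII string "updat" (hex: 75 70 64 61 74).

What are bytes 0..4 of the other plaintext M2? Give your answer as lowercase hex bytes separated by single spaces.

First, E_a ⊕ E_b = (M1 ⊕ K) ⊕ (M2 ⊕ K) = M1 ⊕ M2, so the key drops out. Then M2 = (M1 ⊕ M2) ⊕ M1 over the first 5 bytes.
byte 0: (29 XOR ed) XOR 75 = c4 XOR 75 = b1
byte 1: (6c XOR 9a) XOR 70 = f6 XOR 70 = 86
byte 2: (fd XOR 03) XOR 64 = fe XOR 64 = 9a
byte 3: (ca XOR 3f) XOR 61 = f5 XOR 61 = 94
byte 4: (70 XOR 32) XOR 74 = 42 XOR 74 = 36

b1 86 9a 94 36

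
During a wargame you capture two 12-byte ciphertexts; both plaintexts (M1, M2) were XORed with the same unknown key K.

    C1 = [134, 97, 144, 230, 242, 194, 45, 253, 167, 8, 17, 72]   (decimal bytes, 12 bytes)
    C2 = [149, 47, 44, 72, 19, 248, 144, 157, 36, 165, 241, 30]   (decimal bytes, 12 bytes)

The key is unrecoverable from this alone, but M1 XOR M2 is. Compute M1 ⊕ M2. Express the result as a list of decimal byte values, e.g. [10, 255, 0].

[19, 78, 188, 174, 225, 58, 189, 96, 131, 173, 224, 86]

C1 ⊕ C2 = (M1 ⊕ K) ⊕ (M2 ⊕ K) = M1 ⊕ M2 — the shared key cancels under XOR.
86 xor 95 = 13
61 xor 2f = 4e
90 xor 2c = bc
e6 xor 48 = ae
f2 xor 13 = e1
c2 xor f8 = 3a
2d xor 90 = bd
fd xor 9d = 60
a7 xor 24 = 83
08 xor a5 = ad
11 xor f1 = e0
48 xor 1e = 56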